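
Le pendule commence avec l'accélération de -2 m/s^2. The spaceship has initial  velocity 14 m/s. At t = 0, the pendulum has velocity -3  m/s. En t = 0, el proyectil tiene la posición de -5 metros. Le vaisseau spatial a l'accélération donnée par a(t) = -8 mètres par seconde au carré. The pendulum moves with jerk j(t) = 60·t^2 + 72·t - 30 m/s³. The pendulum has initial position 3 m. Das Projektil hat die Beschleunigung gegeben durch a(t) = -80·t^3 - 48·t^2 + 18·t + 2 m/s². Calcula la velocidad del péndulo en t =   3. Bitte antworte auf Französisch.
Nous devons intégrer notre équation du jerk j(t) = 60·t^2 + 72·t - 30 2 fois. En prenant ∫j(t)dt et en appliquant a(0) = -2, nous trouvons a(t) = 20·t^3 + 36·t^2 - 30·t - 2. La primitive de l'accélération, avec v(0) = -3, donne la vitesse: v(t) = 5·t^4 + 12·t^3 - 15·t^2 - 2·t - 3. En utilisant v(t) = 5·t^4 + 12·t^3 - 15·t^2 - 2·t - 3 et en substituant t = 3, nous trouvons v = 585.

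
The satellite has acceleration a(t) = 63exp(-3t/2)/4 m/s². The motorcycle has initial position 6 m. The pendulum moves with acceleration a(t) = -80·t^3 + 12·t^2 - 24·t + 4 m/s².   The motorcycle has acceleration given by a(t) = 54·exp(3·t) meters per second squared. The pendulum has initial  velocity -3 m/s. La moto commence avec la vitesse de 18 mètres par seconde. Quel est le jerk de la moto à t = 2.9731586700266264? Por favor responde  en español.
Partiendo de la aceleración a(t) = 54·exp(3·t), tomamos 1 derivada. La derivada de la aceleración da la sacudida: j(t) = 162·exp(3·t). Usando j(t) = 162·exp(3·t) y sustituyendo t = 2.9731586700266264, encontramos j = 1211139.66393605.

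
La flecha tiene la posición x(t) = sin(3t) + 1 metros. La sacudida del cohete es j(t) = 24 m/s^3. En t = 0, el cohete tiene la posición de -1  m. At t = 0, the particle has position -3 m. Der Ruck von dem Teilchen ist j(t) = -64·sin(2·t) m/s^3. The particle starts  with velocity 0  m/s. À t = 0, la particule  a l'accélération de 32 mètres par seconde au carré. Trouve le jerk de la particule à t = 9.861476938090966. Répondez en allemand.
Mit j(t) = -64·sin(2·t) und Einsetzen von t = 9.861476938090966, finden wir j = -49.0569991466250.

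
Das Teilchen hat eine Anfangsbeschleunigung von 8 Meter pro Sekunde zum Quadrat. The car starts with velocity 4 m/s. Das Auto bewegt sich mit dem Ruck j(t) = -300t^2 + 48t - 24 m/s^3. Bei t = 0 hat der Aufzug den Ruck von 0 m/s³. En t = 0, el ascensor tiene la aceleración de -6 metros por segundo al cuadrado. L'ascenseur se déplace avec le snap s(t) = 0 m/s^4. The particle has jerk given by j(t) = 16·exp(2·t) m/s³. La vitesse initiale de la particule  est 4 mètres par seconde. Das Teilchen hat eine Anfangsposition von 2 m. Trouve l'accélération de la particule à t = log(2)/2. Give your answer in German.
Um dies zu lösen, müssen wir 1 Integral unserer Gleichung für den Ruck j(t) = 16·exp(2·t) finden. Das Integral von dem Ruck ist die Beschleunigung. Mit a(0) = 8 erhalten wir a(t) = 8·exp(2·t). Mit a(t) = 8·exp(2·t) und Einsetzen von t = log(2)/2, finden wir a = 16.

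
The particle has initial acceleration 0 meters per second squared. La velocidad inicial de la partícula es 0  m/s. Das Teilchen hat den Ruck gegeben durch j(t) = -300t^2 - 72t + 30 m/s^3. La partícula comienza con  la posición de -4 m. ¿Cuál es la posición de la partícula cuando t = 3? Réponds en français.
Pour résoudre ceci, nous devons prendre 3 primitives de notre équation du jerk j(t) = -300·t^2 - 72·t + 30. En intégrant le jerk et en utilisant la condition initiale a(0) = 0, nous obtenons a(t) = 2·t·(-50·t^2 - 18·t + 15). La primitive de l'accélération, avec v(0) = 0, donne la vitesse: v(t) = t^2·(-25·t^2 - 12·t + 15). La primitive de la vitesse, avec x(0) = -4, donne la position: x(t) = -5·t^5 - 3·t^4 + 5·t^3 - 4. De l'équation de la position x(t) = -5·t^5 - 3·t^4 + 5·t^3 - 4, nous substituons t = 3 pour obtenir x = -1327.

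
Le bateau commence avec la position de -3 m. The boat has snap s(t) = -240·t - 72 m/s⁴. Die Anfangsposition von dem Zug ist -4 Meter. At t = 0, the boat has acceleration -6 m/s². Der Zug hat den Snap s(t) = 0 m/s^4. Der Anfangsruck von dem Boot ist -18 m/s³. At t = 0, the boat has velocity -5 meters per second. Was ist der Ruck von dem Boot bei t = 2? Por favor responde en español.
Partiendo del snap s(t) = -240·t - 72, tomamos 1 antiderivada. La antiderivada del snap es la sacudida. Usando j(0) = -18, obtenemos j(t) = -120·t^2 - 72·t - 18. Tenemos la sacudida j(t) = -120·t^2 - 72·t - 18. Sustituyendo t = 2: j(2) = -642.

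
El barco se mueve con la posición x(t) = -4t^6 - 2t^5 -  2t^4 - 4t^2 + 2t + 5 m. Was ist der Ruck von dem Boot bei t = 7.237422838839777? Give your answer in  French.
Nous devons dériver notre équation de la position x(t) = -4·t^6 - 2·t^5 - 2·t^4 - 4·t^2 + 2·t + 5 3 fois. En prenant d/dt de x(t), nous trouvons v(t) = -24·t^5 - 10·t^4 - 8·t^3 - 8·t + 2. La dérivée de la vitesse donne l'accélération: a(t) = -120·t^4 - 40·t^3 - 24·t^2 - 8. La dérivée de l'accélération donne le jerk: j(t) = -480·t^3 - 120·t^2 - 48·t. En utilisant j(t) = -480·t^3 - 120·t^2 - 48·t et en substituant t = 7.237422838839777, nous trouvons j = -188600.216186078.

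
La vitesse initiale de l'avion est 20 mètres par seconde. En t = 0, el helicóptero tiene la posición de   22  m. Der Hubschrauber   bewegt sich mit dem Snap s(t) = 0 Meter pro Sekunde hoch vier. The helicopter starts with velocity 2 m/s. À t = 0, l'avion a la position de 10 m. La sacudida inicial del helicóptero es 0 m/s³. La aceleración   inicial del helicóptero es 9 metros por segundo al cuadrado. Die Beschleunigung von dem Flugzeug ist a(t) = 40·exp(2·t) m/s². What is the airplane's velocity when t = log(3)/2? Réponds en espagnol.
Partiendo de la aceleración a(t) = 40·exp(2·t), tomamos 1 integral. La integral de la aceleración es la velocidad. Usando v(0) = 20, obtenemos v(t) = 20·exp(2·t). Tenemos la velocidad v(t) = 20·exp(2·t). Sustituyendo t = log(3)/2: v(log(3)/2) = 60.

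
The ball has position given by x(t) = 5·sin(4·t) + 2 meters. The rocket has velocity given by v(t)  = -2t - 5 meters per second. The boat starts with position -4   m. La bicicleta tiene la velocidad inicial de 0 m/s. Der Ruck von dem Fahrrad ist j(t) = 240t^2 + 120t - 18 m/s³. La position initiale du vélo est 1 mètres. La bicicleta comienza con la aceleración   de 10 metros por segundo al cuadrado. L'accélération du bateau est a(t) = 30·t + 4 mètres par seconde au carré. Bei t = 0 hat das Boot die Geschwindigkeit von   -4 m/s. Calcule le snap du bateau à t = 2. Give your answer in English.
We must differentiate our acceleration equation a(t) = 30·t + 4 2 times. Differentiating acceleration, we get jerk: j(t) = 30. Taking d/dt of j(t), we find s(t) = 0. We have snap s(t) = 0. Substituting t = 2: s(2) = 0.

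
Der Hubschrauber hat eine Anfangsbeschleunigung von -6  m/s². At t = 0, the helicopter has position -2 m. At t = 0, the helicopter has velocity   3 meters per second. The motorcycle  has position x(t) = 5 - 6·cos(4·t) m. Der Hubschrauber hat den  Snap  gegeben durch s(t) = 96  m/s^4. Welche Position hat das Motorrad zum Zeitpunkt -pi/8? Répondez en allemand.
Mit x(t) = 5 - 6·cos(4·t) und Einsetzen von t = -pi/8, finden wir x = 5.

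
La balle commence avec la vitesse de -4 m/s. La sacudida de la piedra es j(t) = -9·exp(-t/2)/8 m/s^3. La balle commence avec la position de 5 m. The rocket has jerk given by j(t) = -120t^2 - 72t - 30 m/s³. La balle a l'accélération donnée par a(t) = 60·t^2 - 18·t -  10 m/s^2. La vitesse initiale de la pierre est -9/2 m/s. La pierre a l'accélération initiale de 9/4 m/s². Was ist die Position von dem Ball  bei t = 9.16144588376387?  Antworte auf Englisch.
Starting from acceleration a(t) = 60·t^2 - 18·t - 10, we take 2 integrals. Finding the integral of a(t) and using v(0) = -4: v(t) = 20·t^3 - 9·t^2 - 10·t - 4. The integral of velocity is position. Using x(0) = 5, we get x(t) = 5·t^4 - 3·t^3 - 5·t^2 - 4·t + 5. We have position x(t) = 5·t^4 - 3·t^3 - 5·t^2 - 4·t + 5. Substituting t = 9.16144588376387: x(9.16144588376387) = 32464.8550735306.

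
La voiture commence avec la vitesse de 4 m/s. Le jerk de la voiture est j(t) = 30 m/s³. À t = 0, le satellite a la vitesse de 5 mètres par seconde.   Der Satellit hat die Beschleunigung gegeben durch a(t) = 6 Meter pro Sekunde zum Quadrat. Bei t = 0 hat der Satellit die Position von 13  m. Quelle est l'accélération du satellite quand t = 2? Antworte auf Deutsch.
Mit a(t) = 6 und Einsetzen von t = 2, finden wir a = 6.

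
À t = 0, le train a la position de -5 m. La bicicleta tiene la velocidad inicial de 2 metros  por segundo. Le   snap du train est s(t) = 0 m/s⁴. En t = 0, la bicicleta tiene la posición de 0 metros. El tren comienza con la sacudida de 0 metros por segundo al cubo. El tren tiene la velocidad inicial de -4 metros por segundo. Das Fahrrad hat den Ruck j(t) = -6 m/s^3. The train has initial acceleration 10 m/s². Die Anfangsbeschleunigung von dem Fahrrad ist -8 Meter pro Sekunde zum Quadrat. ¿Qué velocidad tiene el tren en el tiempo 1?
Necesitamos integrar nuestra ecuación del snap s(t) = 0 3 veces. Integrando el snap y usando la condición inicial j(0) = 0, obtenemos j(t) = 0. La antiderivada de la sacudida, con a(0) = 10, da la aceleración: a(t) = 10. Integrando la aceleración y usando la condición inicial v(0) = -4, obtenemos v(t) = 10·t - 4. Usando v(t) = 10·t - 4 y sustituyendo t = 1, encontramos v = 6.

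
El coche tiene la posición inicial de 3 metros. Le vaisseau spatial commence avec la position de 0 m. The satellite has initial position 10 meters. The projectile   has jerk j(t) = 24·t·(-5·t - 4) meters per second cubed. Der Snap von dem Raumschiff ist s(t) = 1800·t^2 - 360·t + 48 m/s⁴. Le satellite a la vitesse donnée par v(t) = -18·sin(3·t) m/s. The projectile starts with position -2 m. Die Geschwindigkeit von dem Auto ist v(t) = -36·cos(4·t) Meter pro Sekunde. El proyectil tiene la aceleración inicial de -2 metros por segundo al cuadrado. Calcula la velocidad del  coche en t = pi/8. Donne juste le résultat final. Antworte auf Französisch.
v(pi/8) = 0.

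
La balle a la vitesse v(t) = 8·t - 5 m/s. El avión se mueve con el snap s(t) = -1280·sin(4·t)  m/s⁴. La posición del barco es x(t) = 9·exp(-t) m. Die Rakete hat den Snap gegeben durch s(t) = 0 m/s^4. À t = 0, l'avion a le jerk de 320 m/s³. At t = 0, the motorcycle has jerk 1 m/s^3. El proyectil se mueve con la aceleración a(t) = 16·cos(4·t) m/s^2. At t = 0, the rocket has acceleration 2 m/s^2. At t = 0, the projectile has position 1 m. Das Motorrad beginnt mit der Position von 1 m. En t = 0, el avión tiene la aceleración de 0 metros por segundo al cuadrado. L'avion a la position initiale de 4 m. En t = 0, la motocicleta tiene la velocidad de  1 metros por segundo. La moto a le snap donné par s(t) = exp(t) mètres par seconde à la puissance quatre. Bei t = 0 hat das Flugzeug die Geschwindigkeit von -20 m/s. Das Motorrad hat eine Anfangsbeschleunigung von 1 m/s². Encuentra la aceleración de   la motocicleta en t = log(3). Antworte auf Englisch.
We must find the antiderivative of our snap equation s(t) = exp(t) 2 times. Taking ∫s(t)dt and applying j(0) = 1, we find j(t) = exp(t). Integrating jerk and using the initial condition a(0) = 1, we get a(t) = exp(t). From the given acceleration equation a(t) = exp(t), we substitute t = log(3) to get a = 3.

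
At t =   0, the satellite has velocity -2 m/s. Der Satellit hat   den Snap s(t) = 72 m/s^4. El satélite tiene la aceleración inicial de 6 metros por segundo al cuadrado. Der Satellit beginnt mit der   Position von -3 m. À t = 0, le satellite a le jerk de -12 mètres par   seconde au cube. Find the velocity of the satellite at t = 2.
To solve this, we need to take 3 antiderivatives of our snap equation s(t) = 72. The integral of snap is jerk. Using j(0) = -12, we get j(t) = 72·t - 12. The integral of jerk, with a(0) = 6, gives acceleration: a(t) = 36·t^2 - 12·t + 6. The antiderivative of acceleration is velocity. Using v(0) = -2, we get v(t) = 12·t^3 - 6·t^2 + 6·t - 2. Using v(t) = 12·t^3 - 6·t^2 + 6·t - 2 and substituting t = 2, we find v = 82.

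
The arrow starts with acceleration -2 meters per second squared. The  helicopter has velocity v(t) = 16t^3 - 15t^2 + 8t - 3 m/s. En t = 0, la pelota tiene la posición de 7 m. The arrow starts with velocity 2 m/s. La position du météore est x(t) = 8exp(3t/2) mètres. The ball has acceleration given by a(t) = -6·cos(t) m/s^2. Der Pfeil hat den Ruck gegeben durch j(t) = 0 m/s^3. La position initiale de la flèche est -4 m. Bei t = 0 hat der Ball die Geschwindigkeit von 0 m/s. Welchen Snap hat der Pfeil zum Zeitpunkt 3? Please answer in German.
Um dies zu lösen, müssen wir 1 Ableitung unserer Gleichung für den Ruck j(t) = 0 nehmen. Mit d/dt von j(t) finden wir s(t) = 0. Aus der Gleichung für den Snap s(t) = 0, setzen wir t = 3 ein und erhalten s = 0.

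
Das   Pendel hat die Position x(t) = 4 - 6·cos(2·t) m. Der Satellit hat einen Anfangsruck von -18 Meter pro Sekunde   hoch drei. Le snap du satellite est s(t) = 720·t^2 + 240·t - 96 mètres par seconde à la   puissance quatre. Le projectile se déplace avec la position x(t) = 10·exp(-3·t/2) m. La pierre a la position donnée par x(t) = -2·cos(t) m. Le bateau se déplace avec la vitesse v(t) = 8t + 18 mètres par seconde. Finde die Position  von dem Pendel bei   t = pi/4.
Aus der Gleichung für die Position x(t) = 4 - 6·cos(2·t), setzen wir t = pi/4 ein und erhalten x = 4.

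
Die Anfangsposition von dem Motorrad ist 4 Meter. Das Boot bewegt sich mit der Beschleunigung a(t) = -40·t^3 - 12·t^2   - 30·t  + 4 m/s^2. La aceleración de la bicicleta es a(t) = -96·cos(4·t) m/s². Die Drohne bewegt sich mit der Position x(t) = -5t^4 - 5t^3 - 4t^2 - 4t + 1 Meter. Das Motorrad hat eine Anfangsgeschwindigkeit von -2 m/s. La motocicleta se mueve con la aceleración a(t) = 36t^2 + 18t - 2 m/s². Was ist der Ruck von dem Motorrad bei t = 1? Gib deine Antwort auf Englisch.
Starting from acceleration a(t) = 36·t^2 + 18·t - 2, we take 1 derivative. The derivative of acceleration gives jerk: j(t) = 72·t + 18. We have jerk j(t) = 72·t + 18. Substituting t = 1: j(1) = 90.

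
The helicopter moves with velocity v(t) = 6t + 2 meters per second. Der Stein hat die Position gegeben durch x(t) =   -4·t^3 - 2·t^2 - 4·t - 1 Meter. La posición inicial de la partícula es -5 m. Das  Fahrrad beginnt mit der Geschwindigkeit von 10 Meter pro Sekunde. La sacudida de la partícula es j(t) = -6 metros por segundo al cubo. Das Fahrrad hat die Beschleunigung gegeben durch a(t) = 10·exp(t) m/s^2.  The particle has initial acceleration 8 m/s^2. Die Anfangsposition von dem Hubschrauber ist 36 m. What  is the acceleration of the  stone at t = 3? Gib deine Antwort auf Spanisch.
Debemos derivar nuestra ecuación de la posición x(t) = -4·t^3 - 2·t^2 - 4·t - 1 2 veces. Tomando d/dt de x(t), encontramos v(t) = -12·t^2 - 4·t - 4. La derivada de la velocidad da la aceleración: a(t) = -24·t - 4. De la ecuación de la aceleración a(t) = -24·t - 4, sustituimos t = 3 para obtener a = -76.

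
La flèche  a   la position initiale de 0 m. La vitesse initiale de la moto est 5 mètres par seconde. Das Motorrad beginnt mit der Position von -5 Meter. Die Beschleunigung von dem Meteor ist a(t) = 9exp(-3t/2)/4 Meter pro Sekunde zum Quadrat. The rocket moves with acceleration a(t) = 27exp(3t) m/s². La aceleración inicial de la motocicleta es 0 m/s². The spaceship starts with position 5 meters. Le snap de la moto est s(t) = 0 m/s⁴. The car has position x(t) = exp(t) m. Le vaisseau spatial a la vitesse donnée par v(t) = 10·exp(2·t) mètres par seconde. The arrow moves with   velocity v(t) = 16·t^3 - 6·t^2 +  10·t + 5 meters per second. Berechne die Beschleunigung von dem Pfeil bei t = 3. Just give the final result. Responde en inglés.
a(3) = 406.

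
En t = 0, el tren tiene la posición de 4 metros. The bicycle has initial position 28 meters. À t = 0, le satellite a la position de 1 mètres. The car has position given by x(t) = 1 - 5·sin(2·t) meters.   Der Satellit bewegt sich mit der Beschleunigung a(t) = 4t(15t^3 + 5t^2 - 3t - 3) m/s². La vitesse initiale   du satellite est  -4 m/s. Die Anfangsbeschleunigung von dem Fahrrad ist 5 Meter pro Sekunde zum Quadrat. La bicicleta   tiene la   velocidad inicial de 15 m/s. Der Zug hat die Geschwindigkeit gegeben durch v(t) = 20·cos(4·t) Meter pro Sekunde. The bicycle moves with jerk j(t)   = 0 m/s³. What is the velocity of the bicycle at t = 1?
We need to integrate our jerk equation j(t) = 0 2 times. Integrating jerk and using the initial condition a(0) = 5, we get a(t) = 5. Taking ∫a(t)dt and applying v(0) = 15, we find v(t) = 5·t + 15. From the given velocity equation v(t) = 5·t + 15, we substitute t = 1 to get v = 20.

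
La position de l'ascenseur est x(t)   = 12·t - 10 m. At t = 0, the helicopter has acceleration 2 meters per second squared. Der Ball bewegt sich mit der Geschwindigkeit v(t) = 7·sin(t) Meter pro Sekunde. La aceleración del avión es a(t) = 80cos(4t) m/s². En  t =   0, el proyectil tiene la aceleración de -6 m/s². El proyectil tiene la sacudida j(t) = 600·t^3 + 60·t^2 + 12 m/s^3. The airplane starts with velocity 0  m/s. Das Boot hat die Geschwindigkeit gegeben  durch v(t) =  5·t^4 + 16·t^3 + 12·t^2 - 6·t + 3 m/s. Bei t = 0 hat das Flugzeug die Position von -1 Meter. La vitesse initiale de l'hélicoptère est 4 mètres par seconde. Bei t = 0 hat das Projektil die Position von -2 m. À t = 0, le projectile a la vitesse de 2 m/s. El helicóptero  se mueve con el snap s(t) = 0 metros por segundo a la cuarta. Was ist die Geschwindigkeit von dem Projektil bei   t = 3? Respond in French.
Nous devons trouver l'intégrale de notre équation du jerk j(t) = 600·t^3 + 60·t^2 + 12 2 fois. En prenant ∫j(t)dt et en appliquant a(0) = -6, nous trouvons a(t) = 150·t^4 + 20·t^3 + 12·t - 6. En prenant ∫a(t)dt et en appliquant v(0) = 2, nous trouvons v(t) = 30·t^5 + 5·t^4 + 6·t^2 - 6·t + 2. En utilisant v(t) = 30·t^5 + 5·t^4 + 6·t^2 - 6·t + 2 et en substituant t = 3, nous trouvons v = 7733.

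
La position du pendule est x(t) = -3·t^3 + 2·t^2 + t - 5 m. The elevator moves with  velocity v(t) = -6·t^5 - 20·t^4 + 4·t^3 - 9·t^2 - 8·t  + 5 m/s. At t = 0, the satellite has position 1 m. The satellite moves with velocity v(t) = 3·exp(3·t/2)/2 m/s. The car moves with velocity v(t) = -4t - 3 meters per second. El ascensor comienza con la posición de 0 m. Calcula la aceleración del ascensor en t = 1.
Debemos derivar nuestra ecuación de la velocidad v(t) = -6·t^5 - 20·t^4 + 4·t^3 - 9·t^2 - 8·t + 5 1 vez. Tomando d/dt de v(t), encontramos a(t) = -30·t^4 - 80·t^3 + 12·t^2 - 18·t - 8. Tenemos la aceleración a(t) = -30·t^4 - 80·t^3 + 12·t^2 - 18·t - 8. Sustituyendo t = 1: a(1) = -124.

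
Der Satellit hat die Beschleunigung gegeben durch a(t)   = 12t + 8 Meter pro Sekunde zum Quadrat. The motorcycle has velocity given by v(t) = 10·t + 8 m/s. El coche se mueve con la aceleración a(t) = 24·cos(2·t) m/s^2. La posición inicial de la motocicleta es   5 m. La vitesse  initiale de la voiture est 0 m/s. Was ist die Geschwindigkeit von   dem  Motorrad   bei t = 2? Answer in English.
From the given velocity equation v(t) = 10·t + 8, we substitute t = 2 to get v = 28.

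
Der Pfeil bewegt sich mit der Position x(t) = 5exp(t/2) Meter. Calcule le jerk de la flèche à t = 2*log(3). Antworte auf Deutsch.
Ausgehend von der Position x(t) = 5·exp(t/2), nehmen wir 3 Ableitungen. Durch Ableiten von der Position erhalten wir die Geschwindigkeit: v(t) = 5·exp(t/2)/2. Mit d/dt von v(t) finden wir a(t) = 5·exp(t/2)/4. Durch Ableiten von der Beschleunigung erhalten wir den Ruck: j(t) = 5·exp(t/2)/8. Mit j(t) = 5·exp(t/2)/8 und Einsetzen von t = 2*log(3), finden wir j = 15/8.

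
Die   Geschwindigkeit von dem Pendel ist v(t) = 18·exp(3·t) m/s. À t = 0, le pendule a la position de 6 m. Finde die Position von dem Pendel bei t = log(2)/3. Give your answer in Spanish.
Debemos encontrar la antiderivada de nuestra ecuación de la velocidad v(t) = 18·exp(3·t) 1 vez. Integrando la velocidad y usando la condición inicial x(0) = 6, obtenemos x(t) = 6·exp(3·t). Usando x(t) = 6·exp(3·t) y sustituyendo t = log(2)/3, encontramos x = 12.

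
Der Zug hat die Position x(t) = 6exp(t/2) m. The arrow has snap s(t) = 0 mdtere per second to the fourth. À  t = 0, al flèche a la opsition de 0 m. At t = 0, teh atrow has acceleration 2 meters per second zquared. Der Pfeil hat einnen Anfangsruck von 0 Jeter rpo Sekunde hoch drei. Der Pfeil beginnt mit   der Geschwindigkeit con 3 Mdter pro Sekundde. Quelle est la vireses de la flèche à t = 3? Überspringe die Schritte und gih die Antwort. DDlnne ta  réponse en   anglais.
At t = 3, v = 9.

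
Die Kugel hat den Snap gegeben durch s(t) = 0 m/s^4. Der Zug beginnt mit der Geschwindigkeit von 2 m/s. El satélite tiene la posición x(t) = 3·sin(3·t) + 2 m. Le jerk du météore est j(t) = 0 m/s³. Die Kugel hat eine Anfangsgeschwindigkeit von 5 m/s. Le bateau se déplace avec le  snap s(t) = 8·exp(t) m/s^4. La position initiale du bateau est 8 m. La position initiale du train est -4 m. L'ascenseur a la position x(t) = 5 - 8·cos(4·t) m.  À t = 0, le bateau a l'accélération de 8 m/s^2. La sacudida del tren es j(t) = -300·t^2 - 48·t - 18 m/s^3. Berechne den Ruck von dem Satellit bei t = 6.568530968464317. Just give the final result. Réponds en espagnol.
La respuesta es -53.0902900147675.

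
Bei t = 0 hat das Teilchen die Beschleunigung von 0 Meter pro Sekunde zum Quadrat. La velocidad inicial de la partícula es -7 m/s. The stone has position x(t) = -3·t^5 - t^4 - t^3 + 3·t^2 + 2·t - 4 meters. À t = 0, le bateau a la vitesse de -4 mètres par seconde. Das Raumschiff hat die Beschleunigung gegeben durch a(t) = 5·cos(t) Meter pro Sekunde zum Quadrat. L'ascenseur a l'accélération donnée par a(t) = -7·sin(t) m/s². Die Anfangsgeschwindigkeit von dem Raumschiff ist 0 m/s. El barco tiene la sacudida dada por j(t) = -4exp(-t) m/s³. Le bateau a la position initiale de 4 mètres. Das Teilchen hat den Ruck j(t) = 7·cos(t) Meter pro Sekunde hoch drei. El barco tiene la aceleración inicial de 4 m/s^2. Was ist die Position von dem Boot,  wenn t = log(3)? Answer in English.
Starting from jerk j(t) = -4·exp(-t), we take 3 antiderivatives. The integral of jerk is acceleration. Using a(0) = 4, we get a(t) = 4·exp(-t). Taking ∫a(t)dt and applying v(0) = -4, we find v(t) = -4·exp(-t). The antiderivative of velocity, with x(0) = 4, gives position: x(t) = 4·exp(-t). We have position x(t) = 4·exp(-t). Substituting t = log(3): x(log(3)) = 4/3.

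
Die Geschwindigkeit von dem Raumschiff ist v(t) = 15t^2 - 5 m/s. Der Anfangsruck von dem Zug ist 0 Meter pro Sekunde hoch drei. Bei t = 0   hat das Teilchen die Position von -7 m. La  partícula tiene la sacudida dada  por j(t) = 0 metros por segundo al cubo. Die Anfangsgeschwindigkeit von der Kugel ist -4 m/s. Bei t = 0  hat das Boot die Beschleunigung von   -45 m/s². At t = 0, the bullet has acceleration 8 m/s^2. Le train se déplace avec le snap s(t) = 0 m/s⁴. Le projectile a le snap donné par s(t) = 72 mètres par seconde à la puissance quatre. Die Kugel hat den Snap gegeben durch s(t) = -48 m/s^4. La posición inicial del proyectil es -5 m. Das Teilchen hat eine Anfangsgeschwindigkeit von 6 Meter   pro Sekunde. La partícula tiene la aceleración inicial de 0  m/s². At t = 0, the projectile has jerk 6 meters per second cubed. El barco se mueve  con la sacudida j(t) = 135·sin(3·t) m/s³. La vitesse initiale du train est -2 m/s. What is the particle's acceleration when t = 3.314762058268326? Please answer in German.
Ausgehend von dem Ruck j(t) = 0, nehmen wir 1 Stammfunktion. Das Integral von dem Ruck ist die Beschleunigung. Mit a(0) = 0 erhalten wir a(t) = 0. Mit a(t) = 0 und Einsetzen von t = 3.314762058268326, finden wir a = 0.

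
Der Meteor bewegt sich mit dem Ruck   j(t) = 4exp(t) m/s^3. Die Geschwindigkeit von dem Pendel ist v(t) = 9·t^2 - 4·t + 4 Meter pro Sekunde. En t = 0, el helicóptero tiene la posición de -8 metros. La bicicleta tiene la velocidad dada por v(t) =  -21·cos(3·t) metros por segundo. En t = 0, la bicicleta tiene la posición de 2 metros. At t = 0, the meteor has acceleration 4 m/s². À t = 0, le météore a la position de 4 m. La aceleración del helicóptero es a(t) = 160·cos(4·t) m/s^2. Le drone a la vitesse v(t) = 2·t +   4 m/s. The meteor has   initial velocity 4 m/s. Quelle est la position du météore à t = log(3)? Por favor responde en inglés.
Starting from jerk j(t) = 4·exp(t), we take 3 antiderivatives. The integral of jerk is acceleration. Using a(0) = 4, we get a(t) = 4·exp(t). The antiderivative of acceleration, with v(0) = 4, gives velocity: v(t) = 4·exp(t). Integrating velocity and using the initial condition x(0) = 4, we get x(t) = 4·exp(t). Using x(t) = 4·exp(t) and substituting t = log(3), we find x = 12.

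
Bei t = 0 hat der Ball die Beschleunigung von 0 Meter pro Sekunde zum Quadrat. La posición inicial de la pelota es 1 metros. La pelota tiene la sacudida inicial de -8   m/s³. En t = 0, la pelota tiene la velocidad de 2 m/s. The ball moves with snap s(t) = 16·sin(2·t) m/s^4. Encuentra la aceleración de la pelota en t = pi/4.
Para resolver esto, necesitamos tomar 2 integrales de nuestra ecuación del snap s(t) = 16·sin(2·t). La integral del snap, con j(0) = -8, da la sacudida: j(t) = -8·cos(2·t). La antiderivada de la sacudida es la aceleración. Usando a(0) = 0, obtenemos a(t) = -4·sin(2·t). Tenemos la aceleración a(t) = -4·sin(2·t). Sustituyendo t = pi/4: a(pi/4) = -4.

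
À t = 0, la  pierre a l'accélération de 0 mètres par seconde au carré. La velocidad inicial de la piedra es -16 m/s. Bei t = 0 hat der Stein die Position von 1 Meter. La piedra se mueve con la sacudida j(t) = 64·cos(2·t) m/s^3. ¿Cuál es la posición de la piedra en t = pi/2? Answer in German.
Ausgehend von dem Ruck j(t) = 64·cos(2·t), nehmen wir 3 Stammfunktionen. Das Integral von dem Ruck, mit a(0) = 0, ergibt die Beschleunigung: a(t) = 32·sin(2·t). Mit ∫a(t)dt und Anwendung von v(0) = -16, finden wir v(t) = -16·cos(2·t). Die Stammfunktion von der Geschwindigkeit ist die Position. Mit x(0) = 1 erhalten wir x(t) = 1 - 8·sin(2·t). Mit x(t) = 1 - 8·sin(2·t) und Einsetzen von t = pi/2, finden wir x = 1.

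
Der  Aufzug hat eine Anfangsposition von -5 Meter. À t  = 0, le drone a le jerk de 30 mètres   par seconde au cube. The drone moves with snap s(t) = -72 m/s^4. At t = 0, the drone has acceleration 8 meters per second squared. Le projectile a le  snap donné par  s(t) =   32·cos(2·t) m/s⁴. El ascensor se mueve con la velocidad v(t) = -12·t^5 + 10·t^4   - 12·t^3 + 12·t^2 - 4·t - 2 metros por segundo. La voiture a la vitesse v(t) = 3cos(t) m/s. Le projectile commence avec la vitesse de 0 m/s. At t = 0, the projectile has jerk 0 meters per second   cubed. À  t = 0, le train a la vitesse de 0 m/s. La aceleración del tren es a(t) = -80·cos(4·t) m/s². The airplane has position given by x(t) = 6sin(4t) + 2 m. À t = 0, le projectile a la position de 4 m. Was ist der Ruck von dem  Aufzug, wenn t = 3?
Ausgehend von der Geschwindigkeit v(t) = -12·t^5 + 10·t^4 - 12·t^3 + 12·t^2 - 4·t - 2, nehmen wir 2 Ableitungen. Durch Ableiten von der Geschwindigkeit erhalten wir die Beschleunigung: a(t) = -60·t^4 + 40·t^3 - 36·t^2 + 24·t - 4. Die Ableitung von der Beschleunigung ergibt den Ruck: j(t) = -240·t^3 + 120·t^2 - 72·t + 24. Aus der Gleichung für den Ruck j(t) = -240·t^3 + 120·t^2 - 72·t + 24, setzen wir t = 3 ein und erhalten j = -5592.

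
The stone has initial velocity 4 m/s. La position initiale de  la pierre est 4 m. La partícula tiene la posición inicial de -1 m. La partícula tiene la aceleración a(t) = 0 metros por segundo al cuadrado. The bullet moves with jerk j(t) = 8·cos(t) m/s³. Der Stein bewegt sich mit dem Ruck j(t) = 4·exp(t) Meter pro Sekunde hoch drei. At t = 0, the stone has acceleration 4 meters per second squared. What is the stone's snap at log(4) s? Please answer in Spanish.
Partiendo de la sacudida j(t) = 4·exp(t), tomamos 1 derivada. La derivada de la sacudida da el snap: s(t) = 4·exp(t). Tenemos el snap s(t) = 4·exp(t). Sustituyendo t = log(4): s(log(4)) = 16.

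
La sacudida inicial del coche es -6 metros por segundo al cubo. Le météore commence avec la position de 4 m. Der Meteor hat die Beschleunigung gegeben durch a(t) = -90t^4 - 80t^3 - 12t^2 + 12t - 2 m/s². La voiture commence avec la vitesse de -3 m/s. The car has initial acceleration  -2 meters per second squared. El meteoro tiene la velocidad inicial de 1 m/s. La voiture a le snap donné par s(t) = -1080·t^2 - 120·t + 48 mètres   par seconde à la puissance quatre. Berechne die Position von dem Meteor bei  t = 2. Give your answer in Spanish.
Debemos encontrar la integral de nuestra ecuación de la aceleración a(t) = -90·t^4 - 80·t^3 - 12·t^2 + 12·t - 2 2 veces. Tomando ∫a(t)dt y aplicando v(0) = 1, encontramos v(t) = -18·t^5 - 20·t^4 - 4·t^3 + 6·t^2 - 2·t + 1. Tomando ∫v(t)dt y aplicando x(0) = 4, encontramos x(t) = -3·t^6 - 4·t^5 - t^4 + 2·t^3 - t^2 + t + 4. Usando x(t) = -3·t^6 - 4·t^5 - t^4 + 2·t^3 - t^2 + t + 4 y sustituyendo t = 2, encontramos x = -318.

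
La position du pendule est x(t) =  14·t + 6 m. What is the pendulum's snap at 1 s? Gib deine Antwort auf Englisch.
To solve this, we need to take 4 derivatives of our position equation x(t) = 14·t + 6. The derivative of position gives velocity: v(t) = 14. Taking d/dt of v(t), we find a(t) = 0. Taking d/dt of a(t), we find j(t) = 0. Differentiating jerk, we get snap: s(t) = 0. Using s(t) = 0 and substituting t = 1, we find s = 0.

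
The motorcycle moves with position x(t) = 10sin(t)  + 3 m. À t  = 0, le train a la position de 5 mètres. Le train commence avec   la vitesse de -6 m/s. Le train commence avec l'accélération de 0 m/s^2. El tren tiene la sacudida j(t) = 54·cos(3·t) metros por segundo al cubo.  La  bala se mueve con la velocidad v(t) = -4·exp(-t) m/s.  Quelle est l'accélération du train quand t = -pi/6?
En partant du jerk j(t) = 54·cos(3·t), nous prenons 1 intégrale. En intégrant le jerk et en utilisant la condition initiale a(0) = 0, nous obtenons a(t) = 18·sin(3·t). En utilisant a(t) = 18·sin(3·t) et en substituant t = -pi/6, nous trouvons a = -18.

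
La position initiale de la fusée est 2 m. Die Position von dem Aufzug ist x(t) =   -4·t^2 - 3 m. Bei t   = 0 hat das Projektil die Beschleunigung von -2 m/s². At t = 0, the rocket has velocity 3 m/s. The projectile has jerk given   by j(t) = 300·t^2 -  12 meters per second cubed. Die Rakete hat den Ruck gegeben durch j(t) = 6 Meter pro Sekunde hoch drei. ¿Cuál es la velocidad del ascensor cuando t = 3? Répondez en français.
En partant de la position x(t) = -4·t^2 - 3, nous prenons 1 dérivée. La dérivée de la position donne la vitesse: v(t) = -8·t. De l'équation de la vitesse v(t) = -8·t, nous substituons t = 3 pour obtenir v = -24.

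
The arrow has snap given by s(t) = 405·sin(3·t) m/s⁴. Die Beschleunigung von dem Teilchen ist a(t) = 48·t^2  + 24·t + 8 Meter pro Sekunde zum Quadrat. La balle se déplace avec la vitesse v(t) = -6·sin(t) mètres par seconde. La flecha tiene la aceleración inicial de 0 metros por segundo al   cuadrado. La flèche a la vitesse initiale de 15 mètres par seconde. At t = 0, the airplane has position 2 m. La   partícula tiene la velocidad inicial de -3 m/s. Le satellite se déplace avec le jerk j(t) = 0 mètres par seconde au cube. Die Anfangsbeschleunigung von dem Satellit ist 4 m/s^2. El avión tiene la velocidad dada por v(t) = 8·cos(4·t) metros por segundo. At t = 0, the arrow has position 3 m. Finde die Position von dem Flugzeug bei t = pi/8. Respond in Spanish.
Partiendo de la velocidad v(t) = 8·cos(4·t), tomamos 1 integral. La antiderivada de la velocidad, con x(0) = 2, da la posición: x(t) = 2·sin(4·t) + 2. Usando x(t) = 2·sin(4·t) + 2 y sustituyendo t = pi/8, encontramos x = 4.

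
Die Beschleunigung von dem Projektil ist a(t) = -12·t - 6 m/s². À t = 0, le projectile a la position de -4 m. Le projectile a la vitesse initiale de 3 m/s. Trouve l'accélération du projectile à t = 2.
Nous avons l'accélération a(t) = -12·t - 6. En substituant t = 2: a(2) = -30.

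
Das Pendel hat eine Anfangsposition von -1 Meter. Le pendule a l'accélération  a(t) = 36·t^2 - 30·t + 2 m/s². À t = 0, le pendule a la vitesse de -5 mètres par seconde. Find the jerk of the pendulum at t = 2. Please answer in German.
Wir müssen unsere Gleichung für die Beschleunigung a(t) = 36·t^2 - 30·t + 2 1-mal ableiten. Die Ableitung von der Beschleunigung ergibt den Ruck: j(t) = 72·t - 30. Mit j(t) = 72·t - 30 und Einsetzen von t = 2, finden wir j = 114.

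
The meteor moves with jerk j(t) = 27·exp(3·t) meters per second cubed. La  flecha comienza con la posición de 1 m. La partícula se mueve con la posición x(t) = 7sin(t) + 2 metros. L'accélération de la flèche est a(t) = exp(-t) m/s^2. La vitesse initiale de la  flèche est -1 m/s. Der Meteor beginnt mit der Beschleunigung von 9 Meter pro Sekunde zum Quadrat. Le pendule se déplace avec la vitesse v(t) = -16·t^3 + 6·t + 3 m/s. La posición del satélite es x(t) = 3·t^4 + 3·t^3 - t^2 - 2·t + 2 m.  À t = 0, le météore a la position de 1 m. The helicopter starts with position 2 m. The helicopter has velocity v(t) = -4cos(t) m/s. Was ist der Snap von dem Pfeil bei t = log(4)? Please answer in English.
We must differentiate our acceleration equation a(t) = exp(-t) 2 times. Taking d/dt of a(t), we find j(t) = -exp(-t). The derivative of jerk gives snap: s(t) = exp(-t). From the given snap equation s(t) = exp(-t), we substitute t = log(4) to get s = 1/4.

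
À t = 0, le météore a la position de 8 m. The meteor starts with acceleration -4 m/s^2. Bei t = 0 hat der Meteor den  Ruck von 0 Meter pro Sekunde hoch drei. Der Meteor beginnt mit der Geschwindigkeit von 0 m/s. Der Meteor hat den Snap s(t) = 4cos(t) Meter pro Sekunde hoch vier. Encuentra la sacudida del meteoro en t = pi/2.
Necesitamos integrar nuestra ecuación del snap s(t) = 4·cos(t) 1 vez. Integrando el snap y usando la condición inicial j(0) = 0, obtenemos j(t) = 4·sin(t). De la ecuación de la sacudida j(t) = 4·sin(t), sustituimos t = pi/2 para obtener j = 4.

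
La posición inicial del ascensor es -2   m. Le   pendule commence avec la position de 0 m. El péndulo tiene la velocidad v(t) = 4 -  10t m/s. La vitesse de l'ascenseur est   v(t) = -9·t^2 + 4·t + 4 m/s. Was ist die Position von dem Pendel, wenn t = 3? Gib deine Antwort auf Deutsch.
Ausgehend von der Geschwindigkeit v(t) = 4 - 10·t, nehmen wir 1 Stammfunktion. Die Stammfunktion von der Geschwindigkeit ist die Position. Mit x(0) = 0 erhalten wir x(t) = -5·t^2 + 4·t. Aus der Gleichung für die Position x(t) = -5·t^2 + 4·t, setzen wir t = 3 ein und erhalten x = -33.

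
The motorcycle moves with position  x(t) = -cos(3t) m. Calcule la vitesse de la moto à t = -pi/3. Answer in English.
To solve this, we need to take 1 derivative of our position equation x(t) = -cos(3·t). The derivative of position gives velocity: v(t) = 3·sin(3·t). We have velocity v(t) = 3·sin(3·t). Substituting t = -pi/3: v(-pi/3) = 0.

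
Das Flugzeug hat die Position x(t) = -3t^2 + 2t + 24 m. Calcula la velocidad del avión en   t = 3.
Para resolver esto, necesitamos tomar 1 derivada de nuestra ecuación de la posición x(t) = -3·t^2 + 2·t + 24. La derivada de la posición da la velocidad: v(t) = 2 - 6·t. Usando v(t) = 2 - 6·t y sustituyendo t = 3, encontramos v = -16.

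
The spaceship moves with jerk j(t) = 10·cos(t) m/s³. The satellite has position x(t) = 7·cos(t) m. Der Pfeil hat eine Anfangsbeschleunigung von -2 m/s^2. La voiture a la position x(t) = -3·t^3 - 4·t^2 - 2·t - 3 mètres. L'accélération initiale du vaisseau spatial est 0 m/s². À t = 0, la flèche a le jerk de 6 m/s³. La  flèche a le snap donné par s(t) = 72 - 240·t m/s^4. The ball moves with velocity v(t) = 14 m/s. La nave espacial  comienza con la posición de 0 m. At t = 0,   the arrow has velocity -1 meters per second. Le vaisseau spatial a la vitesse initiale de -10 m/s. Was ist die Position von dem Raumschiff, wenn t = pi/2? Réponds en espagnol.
Para resolver esto, necesitamos tomar 3 integrales de nuestra ecuación de la sacudida j(t) = 10·cos(t). Integrando la sacudida y usando la condición inicial a(0) = 0, obtenemos a(t) = 10·sin(t). Tomando ∫a(t)dt y aplicando v(0) = -10, encontramos v(t) = -10·cos(t). Integrando la velocidad y usando la condición inicial x(0) = 0, obtenemos x(t) = -10·sin(t). Usando x(t) = -10·sin(t) y sustituyendo t = pi/2, encontramos x = -10.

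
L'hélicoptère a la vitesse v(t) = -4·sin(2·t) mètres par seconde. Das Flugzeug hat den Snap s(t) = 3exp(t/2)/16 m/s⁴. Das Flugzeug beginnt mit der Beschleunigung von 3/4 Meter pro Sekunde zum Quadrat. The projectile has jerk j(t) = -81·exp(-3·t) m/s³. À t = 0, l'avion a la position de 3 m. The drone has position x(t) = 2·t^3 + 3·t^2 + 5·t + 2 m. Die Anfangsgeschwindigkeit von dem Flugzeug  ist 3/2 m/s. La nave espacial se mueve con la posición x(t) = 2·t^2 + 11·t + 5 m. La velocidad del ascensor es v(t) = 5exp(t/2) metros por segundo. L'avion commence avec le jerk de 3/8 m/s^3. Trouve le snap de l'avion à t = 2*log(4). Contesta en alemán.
Wir haben den Snap s(t) = 3·exp(t/2)/16. Durch Einsetzen von t = 2*log(4): s(2*log(4)) = 3/4.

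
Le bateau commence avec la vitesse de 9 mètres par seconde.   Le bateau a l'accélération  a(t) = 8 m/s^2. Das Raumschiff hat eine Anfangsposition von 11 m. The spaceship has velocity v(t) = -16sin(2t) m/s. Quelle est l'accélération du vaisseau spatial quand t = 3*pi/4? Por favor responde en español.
Para resolver esto, necesitamos tomar 1 derivada de nuestra ecuación de la velocidad v(t) = -16·sin(2·t). Derivando la velocidad, obtenemos la aceleración: a(t) = -32·cos(2·t). Usando a(t) = -32·cos(2·t) y sustituyendo t = 3*pi/4, encontramos a = 0.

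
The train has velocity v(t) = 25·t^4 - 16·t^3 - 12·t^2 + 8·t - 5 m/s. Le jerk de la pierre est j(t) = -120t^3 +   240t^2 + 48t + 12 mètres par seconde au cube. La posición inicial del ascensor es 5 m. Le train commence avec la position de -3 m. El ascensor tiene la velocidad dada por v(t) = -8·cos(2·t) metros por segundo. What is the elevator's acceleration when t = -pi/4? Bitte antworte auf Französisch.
En partant de la vitesse v(t) = -8·cos(2·t), nous prenons 1 dérivée. En dérivant la vitesse, nous obtenons l'accélération: a(t) = 16·sin(2·t). Nous avons l'accélération a(t) = 16·sin(2·t). En substituant t = -pi/4: a(-pi/4) = -16.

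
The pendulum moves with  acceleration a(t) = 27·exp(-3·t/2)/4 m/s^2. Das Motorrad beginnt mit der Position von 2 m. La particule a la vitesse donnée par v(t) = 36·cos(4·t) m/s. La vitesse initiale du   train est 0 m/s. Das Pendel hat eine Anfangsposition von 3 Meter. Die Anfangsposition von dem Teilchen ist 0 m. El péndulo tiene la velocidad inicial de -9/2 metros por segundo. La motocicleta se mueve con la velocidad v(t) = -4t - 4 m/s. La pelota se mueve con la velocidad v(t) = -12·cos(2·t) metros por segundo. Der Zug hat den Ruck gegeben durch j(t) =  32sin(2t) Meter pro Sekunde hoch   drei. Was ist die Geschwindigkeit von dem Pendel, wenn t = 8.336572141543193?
Ausgehend von der Beschleunigung a(t) = 27·exp(-3·t/2)/4, nehmen wir 1 Stammfunktion. Das Integral von der Beschleunigung, mit v(0) = -9/2, ergibt die Geschwindigkeit: v(t) = -9·exp(-3·t/2)/2. Mit v(t) = -9·exp(-3·t/2)/2 und Einsetzen von t = 8.336572141543193, finden wir v = -0.0000166886649327113.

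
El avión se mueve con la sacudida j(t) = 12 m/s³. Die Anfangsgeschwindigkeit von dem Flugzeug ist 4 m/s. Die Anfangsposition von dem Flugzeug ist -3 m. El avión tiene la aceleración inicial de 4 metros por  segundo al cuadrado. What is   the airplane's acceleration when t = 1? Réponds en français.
Nous devons trouver l'intégrale de notre équation du jerk j(t) = 12 1 fois. L'intégrale du jerk, avec a(0) = 4, donne l'accélération: a(t) = 12·t + 4. En utilisant a(t) = 12·t + 4 et en substituant t = 1, nous trouvons a = 16.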